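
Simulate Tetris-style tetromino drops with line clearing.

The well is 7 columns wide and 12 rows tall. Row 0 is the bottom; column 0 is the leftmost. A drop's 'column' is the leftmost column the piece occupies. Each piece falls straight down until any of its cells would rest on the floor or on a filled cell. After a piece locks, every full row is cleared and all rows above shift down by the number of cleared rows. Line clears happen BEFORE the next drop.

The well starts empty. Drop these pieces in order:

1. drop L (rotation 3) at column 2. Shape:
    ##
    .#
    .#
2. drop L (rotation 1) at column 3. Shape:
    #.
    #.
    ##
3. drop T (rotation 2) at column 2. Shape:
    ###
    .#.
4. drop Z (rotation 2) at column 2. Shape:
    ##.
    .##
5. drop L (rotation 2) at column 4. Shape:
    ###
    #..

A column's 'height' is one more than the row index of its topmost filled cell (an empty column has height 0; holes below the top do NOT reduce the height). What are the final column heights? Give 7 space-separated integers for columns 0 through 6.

Answer: 0 0 10 10 11 11 11

Derivation:
Drop 1: L rot3 at col 2 lands with bottom-row=0; cleared 0 line(s) (total 0); column heights now [0 0 3 3 0 0 0], max=3
Drop 2: L rot1 at col 3 lands with bottom-row=3; cleared 0 line(s) (total 0); column heights now [0 0 3 6 4 0 0], max=6
Drop 3: T rot2 at col 2 lands with bottom-row=6; cleared 0 line(s) (total 0); column heights now [0 0 8 8 8 0 0], max=8
Drop 4: Z rot2 at col 2 lands with bottom-row=8; cleared 0 line(s) (total 0); column heights now [0 0 10 10 9 0 0], max=10
Drop 5: L rot2 at col 4 lands with bottom-row=9; cleared 0 line(s) (total 0); column heights now [0 0 10 10 11 11 11], max=11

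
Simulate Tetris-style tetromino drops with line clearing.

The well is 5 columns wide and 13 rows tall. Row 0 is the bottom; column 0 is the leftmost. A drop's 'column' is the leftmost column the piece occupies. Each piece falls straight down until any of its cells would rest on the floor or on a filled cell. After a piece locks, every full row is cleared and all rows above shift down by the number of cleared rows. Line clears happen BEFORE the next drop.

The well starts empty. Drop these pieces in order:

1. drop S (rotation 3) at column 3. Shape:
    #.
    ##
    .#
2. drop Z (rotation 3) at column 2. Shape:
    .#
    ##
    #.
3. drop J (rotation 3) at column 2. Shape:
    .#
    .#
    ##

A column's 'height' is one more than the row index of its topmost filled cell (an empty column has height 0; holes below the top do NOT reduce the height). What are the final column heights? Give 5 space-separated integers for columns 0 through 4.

Drop 1: S rot3 at col 3 lands with bottom-row=0; cleared 0 line(s) (total 0); column heights now [0 0 0 3 2], max=3
Drop 2: Z rot3 at col 2 lands with bottom-row=2; cleared 0 line(s) (total 0); column heights now [0 0 4 5 2], max=5
Drop 3: J rot3 at col 2 lands with bottom-row=5; cleared 0 line(s) (total 0); column heights now [0 0 6 8 2], max=8

Answer: 0 0 6 8 2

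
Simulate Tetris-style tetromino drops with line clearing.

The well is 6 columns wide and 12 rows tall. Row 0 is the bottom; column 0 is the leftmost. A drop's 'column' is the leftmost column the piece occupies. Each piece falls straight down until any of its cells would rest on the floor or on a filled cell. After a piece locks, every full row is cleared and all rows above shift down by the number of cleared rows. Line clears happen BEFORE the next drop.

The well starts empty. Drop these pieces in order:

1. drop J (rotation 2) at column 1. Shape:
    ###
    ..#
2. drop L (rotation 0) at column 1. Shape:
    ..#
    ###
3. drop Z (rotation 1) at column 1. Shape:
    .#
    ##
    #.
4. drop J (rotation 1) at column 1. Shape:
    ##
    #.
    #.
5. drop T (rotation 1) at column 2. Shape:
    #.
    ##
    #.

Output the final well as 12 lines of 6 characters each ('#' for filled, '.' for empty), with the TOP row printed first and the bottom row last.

Drop 1: J rot2 at col 1 lands with bottom-row=0; cleared 0 line(s) (total 0); column heights now [0 2 2 2 0 0], max=2
Drop 2: L rot0 at col 1 lands with bottom-row=2; cleared 0 line(s) (total 0); column heights now [0 3 3 4 0 0], max=4
Drop 3: Z rot1 at col 1 lands with bottom-row=3; cleared 0 line(s) (total 0); column heights now [0 5 6 4 0 0], max=6
Drop 4: J rot1 at col 1 lands with bottom-row=5; cleared 0 line(s) (total 0); column heights now [0 8 8 4 0 0], max=8
Drop 5: T rot1 at col 2 lands with bottom-row=8; cleared 0 line(s) (total 0); column heights now [0 8 11 10 0 0], max=11

Answer: ......
..#...
..##..
..#...
.##...
.#....
.##...
.##...
.#.#..
.###..
.###..
...#..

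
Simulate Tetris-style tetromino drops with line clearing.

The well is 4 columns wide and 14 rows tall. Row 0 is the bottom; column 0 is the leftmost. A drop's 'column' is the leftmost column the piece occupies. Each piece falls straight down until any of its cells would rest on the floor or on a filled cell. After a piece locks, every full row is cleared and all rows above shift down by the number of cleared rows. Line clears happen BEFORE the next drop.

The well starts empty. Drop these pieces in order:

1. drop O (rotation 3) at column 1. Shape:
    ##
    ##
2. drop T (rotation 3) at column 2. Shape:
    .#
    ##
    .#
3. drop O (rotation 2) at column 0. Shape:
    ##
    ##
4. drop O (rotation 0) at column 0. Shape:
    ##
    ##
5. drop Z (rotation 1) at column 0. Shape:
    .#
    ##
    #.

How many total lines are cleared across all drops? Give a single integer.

Answer: 1

Derivation:
Drop 1: O rot3 at col 1 lands with bottom-row=0; cleared 0 line(s) (total 0); column heights now [0 2 2 0], max=2
Drop 2: T rot3 at col 2 lands with bottom-row=1; cleared 0 line(s) (total 0); column heights now [0 2 3 4], max=4
Drop 3: O rot2 at col 0 lands with bottom-row=2; cleared 1 line(s) (total 1); column heights now [3 3 2 3], max=3
Drop 4: O rot0 at col 0 lands with bottom-row=3; cleared 0 line(s) (total 1); column heights now [5 5 2 3], max=5
Drop 5: Z rot1 at col 0 lands with bottom-row=5; cleared 0 line(s) (total 1); column heights now [7 8 2 3], max=8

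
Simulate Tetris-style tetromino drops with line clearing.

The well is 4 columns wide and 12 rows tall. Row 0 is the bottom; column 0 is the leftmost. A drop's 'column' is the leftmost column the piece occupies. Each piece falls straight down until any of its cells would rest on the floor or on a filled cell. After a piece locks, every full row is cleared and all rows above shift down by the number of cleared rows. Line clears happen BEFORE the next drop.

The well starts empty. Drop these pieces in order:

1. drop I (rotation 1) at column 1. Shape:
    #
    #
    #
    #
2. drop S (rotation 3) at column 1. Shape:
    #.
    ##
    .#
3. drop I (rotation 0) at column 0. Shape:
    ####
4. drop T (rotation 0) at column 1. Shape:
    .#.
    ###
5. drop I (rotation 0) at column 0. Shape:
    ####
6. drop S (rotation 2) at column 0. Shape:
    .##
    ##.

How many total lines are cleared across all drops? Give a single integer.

Drop 1: I rot1 at col 1 lands with bottom-row=0; cleared 0 line(s) (total 0); column heights now [0 4 0 0], max=4
Drop 2: S rot3 at col 1 lands with bottom-row=3; cleared 0 line(s) (total 0); column heights now [0 6 5 0], max=6
Drop 3: I rot0 at col 0 lands with bottom-row=6; cleared 1 line(s) (total 1); column heights now [0 6 5 0], max=6
Drop 4: T rot0 at col 1 lands with bottom-row=6; cleared 0 line(s) (total 1); column heights now [0 7 8 7], max=8
Drop 5: I rot0 at col 0 lands with bottom-row=8; cleared 1 line(s) (total 2); column heights now [0 7 8 7], max=8
Drop 6: S rot2 at col 0 lands with bottom-row=7; cleared 0 line(s) (total 2); column heights now [8 9 9 7], max=9

Answer: 2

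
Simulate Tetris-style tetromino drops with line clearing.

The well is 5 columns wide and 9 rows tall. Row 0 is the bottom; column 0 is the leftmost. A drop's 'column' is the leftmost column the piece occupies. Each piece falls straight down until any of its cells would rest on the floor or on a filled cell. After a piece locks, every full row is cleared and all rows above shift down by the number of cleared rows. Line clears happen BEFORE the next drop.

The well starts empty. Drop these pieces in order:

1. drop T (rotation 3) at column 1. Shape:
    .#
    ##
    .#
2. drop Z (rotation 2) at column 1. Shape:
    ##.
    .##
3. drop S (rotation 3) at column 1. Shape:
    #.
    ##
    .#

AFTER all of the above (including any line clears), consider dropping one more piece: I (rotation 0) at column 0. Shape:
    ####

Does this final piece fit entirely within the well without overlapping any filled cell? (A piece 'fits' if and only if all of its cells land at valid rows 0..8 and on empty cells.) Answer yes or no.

Answer: yes

Derivation:
Drop 1: T rot3 at col 1 lands with bottom-row=0; cleared 0 line(s) (total 0); column heights now [0 2 3 0 0], max=3
Drop 2: Z rot2 at col 1 lands with bottom-row=3; cleared 0 line(s) (total 0); column heights now [0 5 5 4 0], max=5
Drop 3: S rot3 at col 1 lands with bottom-row=5; cleared 0 line(s) (total 0); column heights now [0 8 7 4 0], max=8
Test piece I rot0 at col 0 (width 4): heights before test = [0 8 7 4 0]; fits = True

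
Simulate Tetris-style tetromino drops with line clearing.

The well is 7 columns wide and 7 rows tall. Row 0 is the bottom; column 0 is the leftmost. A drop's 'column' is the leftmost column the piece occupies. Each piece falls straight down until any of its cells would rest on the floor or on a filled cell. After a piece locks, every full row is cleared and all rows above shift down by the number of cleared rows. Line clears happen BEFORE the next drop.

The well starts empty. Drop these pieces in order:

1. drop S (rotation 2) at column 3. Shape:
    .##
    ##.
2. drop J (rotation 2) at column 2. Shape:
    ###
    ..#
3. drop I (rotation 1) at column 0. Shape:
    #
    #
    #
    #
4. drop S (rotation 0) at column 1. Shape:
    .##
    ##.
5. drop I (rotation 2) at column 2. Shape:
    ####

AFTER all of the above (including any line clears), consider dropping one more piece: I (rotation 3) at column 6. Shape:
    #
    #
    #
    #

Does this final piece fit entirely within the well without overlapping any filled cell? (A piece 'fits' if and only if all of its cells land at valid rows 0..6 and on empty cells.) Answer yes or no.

Answer: yes

Derivation:
Drop 1: S rot2 at col 3 lands with bottom-row=0; cleared 0 line(s) (total 0); column heights now [0 0 0 1 2 2 0], max=2
Drop 2: J rot2 at col 2 lands with bottom-row=2; cleared 0 line(s) (total 0); column heights now [0 0 4 4 4 2 0], max=4
Drop 3: I rot1 at col 0 lands with bottom-row=0; cleared 0 line(s) (total 0); column heights now [4 0 4 4 4 2 0], max=4
Drop 4: S rot0 at col 1 lands with bottom-row=4; cleared 0 line(s) (total 0); column heights now [4 5 6 6 4 2 0], max=6
Drop 5: I rot2 at col 2 lands with bottom-row=6; cleared 0 line(s) (total 0); column heights now [4 5 7 7 7 7 0], max=7
Test piece I rot3 at col 6 (width 1): heights before test = [4 5 7 7 7 7 0]; fits = True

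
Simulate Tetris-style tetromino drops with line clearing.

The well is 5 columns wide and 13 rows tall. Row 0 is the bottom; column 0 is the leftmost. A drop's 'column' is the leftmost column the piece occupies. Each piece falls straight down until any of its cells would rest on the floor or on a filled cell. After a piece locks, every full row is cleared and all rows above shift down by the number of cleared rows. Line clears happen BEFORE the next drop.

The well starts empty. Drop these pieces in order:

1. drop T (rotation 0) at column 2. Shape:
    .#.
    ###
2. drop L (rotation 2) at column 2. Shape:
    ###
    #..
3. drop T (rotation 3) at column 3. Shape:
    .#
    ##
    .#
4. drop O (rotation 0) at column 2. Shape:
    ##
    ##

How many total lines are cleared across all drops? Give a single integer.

Answer: 0

Derivation:
Drop 1: T rot0 at col 2 lands with bottom-row=0; cleared 0 line(s) (total 0); column heights now [0 0 1 2 1], max=2
Drop 2: L rot2 at col 2 lands with bottom-row=1; cleared 0 line(s) (total 0); column heights now [0 0 3 3 3], max=3
Drop 3: T rot3 at col 3 lands with bottom-row=3; cleared 0 line(s) (total 0); column heights now [0 0 3 5 6], max=6
Drop 4: O rot0 at col 2 lands with bottom-row=5; cleared 0 line(s) (total 0); column heights now [0 0 7 7 6], max=7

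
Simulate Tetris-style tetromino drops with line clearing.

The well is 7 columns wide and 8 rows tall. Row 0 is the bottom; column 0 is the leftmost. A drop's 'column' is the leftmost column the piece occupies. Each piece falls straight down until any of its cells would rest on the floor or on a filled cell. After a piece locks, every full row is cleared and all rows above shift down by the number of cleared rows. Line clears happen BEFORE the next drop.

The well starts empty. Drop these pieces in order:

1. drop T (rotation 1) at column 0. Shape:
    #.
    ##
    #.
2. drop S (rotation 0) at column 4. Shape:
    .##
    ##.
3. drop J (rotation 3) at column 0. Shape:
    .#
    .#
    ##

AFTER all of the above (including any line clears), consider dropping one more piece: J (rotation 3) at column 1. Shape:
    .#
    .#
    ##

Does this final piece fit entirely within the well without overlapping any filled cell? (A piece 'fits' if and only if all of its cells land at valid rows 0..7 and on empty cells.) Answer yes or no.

Answer: no

Derivation:
Drop 1: T rot1 at col 0 lands with bottom-row=0; cleared 0 line(s) (total 0); column heights now [3 2 0 0 0 0 0], max=3
Drop 2: S rot0 at col 4 lands with bottom-row=0; cleared 0 line(s) (total 0); column heights now [3 2 0 0 1 2 2], max=3
Drop 3: J rot3 at col 0 lands with bottom-row=3; cleared 0 line(s) (total 0); column heights now [4 6 0 0 1 2 2], max=6
Test piece J rot3 at col 1 (width 2): heights before test = [4 6 0 0 1 2 2]; fits = False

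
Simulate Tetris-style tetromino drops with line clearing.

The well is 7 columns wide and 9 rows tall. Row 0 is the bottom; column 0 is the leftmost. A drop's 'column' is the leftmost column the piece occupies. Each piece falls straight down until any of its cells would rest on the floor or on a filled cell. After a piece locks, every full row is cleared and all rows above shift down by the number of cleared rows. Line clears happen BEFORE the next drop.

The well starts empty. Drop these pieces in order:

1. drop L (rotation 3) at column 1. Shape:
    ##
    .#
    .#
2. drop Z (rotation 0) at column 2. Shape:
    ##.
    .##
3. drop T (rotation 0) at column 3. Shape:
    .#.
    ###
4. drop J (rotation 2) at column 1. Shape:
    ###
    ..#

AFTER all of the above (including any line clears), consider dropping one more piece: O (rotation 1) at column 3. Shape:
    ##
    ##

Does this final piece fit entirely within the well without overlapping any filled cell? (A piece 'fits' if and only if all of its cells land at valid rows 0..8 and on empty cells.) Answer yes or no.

Answer: yes

Derivation:
Drop 1: L rot3 at col 1 lands with bottom-row=0; cleared 0 line(s) (total 0); column heights now [0 3 3 0 0 0 0], max=3
Drop 2: Z rot0 at col 2 lands with bottom-row=2; cleared 0 line(s) (total 0); column heights now [0 3 4 4 3 0 0], max=4
Drop 3: T rot0 at col 3 lands with bottom-row=4; cleared 0 line(s) (total 0); column heights now [0 3 4 5 6 5 0], max=6
Drop 4: J rot2 at col 1 lands with bottom-row=5; cleared 0 line(s) (total 0); column heights now [0 7 7 7 6 5 0], max=7
Test piece O rot1 at col 3 (width 2): heights before test = [0 7 7 7 6 5 0]; fits = True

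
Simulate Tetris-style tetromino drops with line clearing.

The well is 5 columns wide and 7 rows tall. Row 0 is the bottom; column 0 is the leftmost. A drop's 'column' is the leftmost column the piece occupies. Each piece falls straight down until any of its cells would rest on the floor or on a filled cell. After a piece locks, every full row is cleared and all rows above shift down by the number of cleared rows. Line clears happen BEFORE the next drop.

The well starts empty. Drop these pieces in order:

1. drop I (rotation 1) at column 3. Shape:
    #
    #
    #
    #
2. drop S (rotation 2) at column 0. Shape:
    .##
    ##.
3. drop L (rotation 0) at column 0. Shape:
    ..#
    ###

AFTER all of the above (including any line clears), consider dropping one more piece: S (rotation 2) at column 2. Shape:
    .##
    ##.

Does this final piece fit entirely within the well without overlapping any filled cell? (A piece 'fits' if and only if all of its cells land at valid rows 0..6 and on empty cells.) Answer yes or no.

Answer: yes

Derivation:
Drop 1: I rot1 at col 3 lands with bottom-row=0; cleared 0 line(s) (total 0); column heights now [0 0 0 4 0], max=4
Drop 2: S rot2 at col 0 lands with bottom-row=0; cleared 0 line(s) (total 0); column heights now [1 2 2 4 0], max=4
Drop 3: L rot0 at col 0 lands with bottom-row=2; cleared 0 line(s) (total 0); column heights now [3 3 4 4 0], max=4
Test piece S rot2 at col 2 (width 3): heights before test = [3 3 4 4 0]; fits = True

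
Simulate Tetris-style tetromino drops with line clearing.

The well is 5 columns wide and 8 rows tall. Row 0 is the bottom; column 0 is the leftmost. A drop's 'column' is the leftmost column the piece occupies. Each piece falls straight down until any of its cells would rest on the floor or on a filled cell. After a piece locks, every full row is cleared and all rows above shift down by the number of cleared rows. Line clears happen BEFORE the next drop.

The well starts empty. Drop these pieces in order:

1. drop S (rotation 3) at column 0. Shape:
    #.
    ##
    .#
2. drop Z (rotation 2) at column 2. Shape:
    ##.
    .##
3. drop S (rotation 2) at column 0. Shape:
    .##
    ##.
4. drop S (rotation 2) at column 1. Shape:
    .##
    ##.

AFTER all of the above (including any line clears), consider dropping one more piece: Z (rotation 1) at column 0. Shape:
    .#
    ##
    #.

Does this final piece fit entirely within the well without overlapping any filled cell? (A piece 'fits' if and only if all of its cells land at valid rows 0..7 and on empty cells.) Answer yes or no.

Answer: yes

Derivation:
Drop 1: S rot3 at col 0 lands with bottom-row=0; cleared 0 line(s) (total 0); column heights now [3 2 0 0 0], max=3
Drop 2: Z rot2 at col 2 lands with bottom-row=0; cleared 0 line(s) (total 0); column heights now [3 2 2 2 1], max=3
Drop 3: S rot2 at col 0 lands with bottom-row=3; cleared 0 line(s) (total 0); column heights now [4 5 5 2 1], max=5
Drop 4: S rot2 at col 1 lands with bottom-row=5; cleared 0 line(s) (total 0); column heights now [4 6 7 7 1], max=7
Test piece Z rot1 at col 0 (width 2): heights before test = [4 6 7 7 1]; fits = True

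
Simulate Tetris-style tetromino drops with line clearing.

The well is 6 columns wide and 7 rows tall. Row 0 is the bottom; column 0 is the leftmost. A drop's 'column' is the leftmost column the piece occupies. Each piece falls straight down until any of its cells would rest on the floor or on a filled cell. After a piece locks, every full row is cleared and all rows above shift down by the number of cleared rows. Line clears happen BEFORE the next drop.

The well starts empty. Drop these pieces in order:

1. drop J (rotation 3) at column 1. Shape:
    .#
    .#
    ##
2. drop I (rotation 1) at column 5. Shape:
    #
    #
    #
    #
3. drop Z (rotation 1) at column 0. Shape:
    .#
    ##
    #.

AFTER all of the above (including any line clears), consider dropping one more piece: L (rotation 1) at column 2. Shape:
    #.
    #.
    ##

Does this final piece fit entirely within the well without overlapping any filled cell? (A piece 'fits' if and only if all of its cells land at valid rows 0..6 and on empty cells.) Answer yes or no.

Answer: yes

Derivation:
Drop 1: J rot3 at col 1 lands with bottom-row=0; cleared 0 line(s) (total 0); column heights now [0 1 3 0 0 0], max=3
Drop 2: I rot1 at col 5 lands with bottom-row=0; cleared 0 line(s) (total 0); column heights now [0 1 3 0 0 4], max=4
Drop 3: Z rot1 at col 0 lands with bottom-row=0; cleared 0 line(s) (total 0); column heights now [2 3 3 0 0 4], max=4
Test piece L rot1 at col 2 (width 2): heights before test = [2 3 3 0 0 4]; fits = True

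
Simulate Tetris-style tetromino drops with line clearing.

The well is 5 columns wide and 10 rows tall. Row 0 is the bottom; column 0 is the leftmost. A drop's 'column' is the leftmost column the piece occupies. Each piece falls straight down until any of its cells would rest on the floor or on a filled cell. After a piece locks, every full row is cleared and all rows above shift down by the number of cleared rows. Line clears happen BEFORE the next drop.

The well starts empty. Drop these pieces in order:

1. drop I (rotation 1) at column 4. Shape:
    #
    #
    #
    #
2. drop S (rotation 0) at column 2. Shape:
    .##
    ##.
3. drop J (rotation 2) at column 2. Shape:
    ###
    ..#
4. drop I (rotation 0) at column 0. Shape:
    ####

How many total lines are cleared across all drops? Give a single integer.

Answer: 0

Derivation:
Drop 1: I rot1 at col 4 lands with bottom-row=0; cleared 0 line(s) (total 0); column heights now [0 0 0 0 4], max=4
Drop 2: S rot0 at col 2 lands with bottom-row=3; cleared 0 line(s) (total 0); column heights now [0 0 4 5 5], max=5
Drop 3: J rot2 at col 2 lands with bottom-row=5; cleared 0 line(s) (total 0); column heights now [0 0 7 7 7], max=7
Drop 4: I rot0 at col 0 lands with bottom-row=7; cleared 0 line(s) (total 0); column heights now [8 8 8 8 7], max=8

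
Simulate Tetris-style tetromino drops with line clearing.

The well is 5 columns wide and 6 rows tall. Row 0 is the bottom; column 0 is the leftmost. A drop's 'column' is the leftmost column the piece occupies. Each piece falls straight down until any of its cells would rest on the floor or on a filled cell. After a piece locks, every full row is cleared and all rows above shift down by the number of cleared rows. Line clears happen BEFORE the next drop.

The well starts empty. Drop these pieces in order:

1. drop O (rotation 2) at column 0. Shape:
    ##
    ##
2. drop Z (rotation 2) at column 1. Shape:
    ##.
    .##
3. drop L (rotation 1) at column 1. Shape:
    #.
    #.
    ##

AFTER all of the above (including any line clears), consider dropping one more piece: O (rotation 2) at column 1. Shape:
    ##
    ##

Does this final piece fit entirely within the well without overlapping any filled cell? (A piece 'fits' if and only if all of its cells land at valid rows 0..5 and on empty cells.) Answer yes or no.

Drop 1: O rot2 at col 0 lands with bottom-row=0; cleared 0 line(s) (total 0); column heights now [2 2 0 0 0], max=2
Drop 2: Z rot2 at col 1 lands with bottom-row=1; cleared 0 line(s) (total 0); column heights now [2 3 3 2 0], max=3
Drop 3: L rot1 at col 1 lands with bottom-row=3; cleared 0 line(s) (total 0); column heights now [2 6 4 2 0], max=6
Test piece O rot2 at col 1 (width 2): heights before test = [2 6 4 2 0]; fits = False

Answer: no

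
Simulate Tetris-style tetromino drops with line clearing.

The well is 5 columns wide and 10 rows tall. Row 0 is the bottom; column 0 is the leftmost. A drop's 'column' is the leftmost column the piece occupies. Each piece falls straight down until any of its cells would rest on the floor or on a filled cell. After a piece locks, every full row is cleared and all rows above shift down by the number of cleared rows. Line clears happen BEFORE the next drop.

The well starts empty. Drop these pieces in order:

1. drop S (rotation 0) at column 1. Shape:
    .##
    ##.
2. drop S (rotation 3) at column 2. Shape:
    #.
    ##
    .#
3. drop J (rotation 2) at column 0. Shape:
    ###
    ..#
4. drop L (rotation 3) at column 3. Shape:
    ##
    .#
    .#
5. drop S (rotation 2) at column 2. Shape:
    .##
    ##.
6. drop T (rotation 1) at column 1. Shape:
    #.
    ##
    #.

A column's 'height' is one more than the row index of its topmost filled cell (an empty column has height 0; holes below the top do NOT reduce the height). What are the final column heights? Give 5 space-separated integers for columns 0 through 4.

Answer: 7 10 9 9 9

Derivation:
Drop 1: S rot0 at col 1 lands with bottom-row=0; cleared 0 line(s) (total 0); column heights now [0 1 2 2 0], max=2
Drop 2: S rot3 at col 2 lands with bottom-row=2; cleared 0 line(s) (total 0); column heights now [0 1 5 4 0], max=5
Drop 3: J rot2 at col 0 lands with bottom-row=5; cleared 0 line(s) (total 0); column heights now [7 7 7 4 0], max=7
Drop 4: L rot3 at col 3 lands with bottom-row=2; cleared 0 line(s) (total 0); column heights now [7 7 7 5 5], max=7
Drop 5: S rot2 at col 2 lands with bottom-row=7; cleared 0 line(s) (total 0); column heights now [7 7 8 9 9], max=9
Drop 6: T rot1 at col 1 lands with bottom-row=7; cleared 0 line(s) (total 0); column heights now [7 10 9 9 9], max=10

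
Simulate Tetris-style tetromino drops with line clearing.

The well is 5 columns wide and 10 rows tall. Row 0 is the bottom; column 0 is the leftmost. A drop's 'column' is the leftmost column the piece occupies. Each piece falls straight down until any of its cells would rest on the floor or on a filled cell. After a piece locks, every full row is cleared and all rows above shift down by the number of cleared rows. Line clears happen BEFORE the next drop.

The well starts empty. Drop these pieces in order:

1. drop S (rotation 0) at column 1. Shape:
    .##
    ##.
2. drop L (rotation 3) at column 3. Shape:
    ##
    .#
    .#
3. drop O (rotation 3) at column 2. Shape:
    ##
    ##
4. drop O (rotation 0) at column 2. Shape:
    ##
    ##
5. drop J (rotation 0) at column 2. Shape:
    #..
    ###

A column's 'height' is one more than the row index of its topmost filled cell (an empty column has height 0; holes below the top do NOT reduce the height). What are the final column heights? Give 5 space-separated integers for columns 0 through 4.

Answer: 0 1 9 8 8

Derivation:
Drop 1: S rot0 at col 1 lands with bottom-row=0; cleared 0 line(s) (total 0); column heights now [0 1 2 2 0], max=2
Drop 2: L rot3 at col 3 lands with bottom-row=0; cleared 0 line(s) (total 0); column heights now [0 1 2 3 3], max=3
Drop 3: O rot3 at col 2 lands with bottom-row=3; cleared 0 line(s) (total 0); column heights now [0 1 5 5 3], max=5
Drop 4: O rot0 at col 2 lands with bottom-row=5; cleared 0 line(s) (total 0); column heights now [0 1 7 7 3], max=7
Drop 5: J rot0 at col 2 lands with bottom-row=7; cleared 0 line(s) (total 0); column heights now [0 1 9 8 8], max=9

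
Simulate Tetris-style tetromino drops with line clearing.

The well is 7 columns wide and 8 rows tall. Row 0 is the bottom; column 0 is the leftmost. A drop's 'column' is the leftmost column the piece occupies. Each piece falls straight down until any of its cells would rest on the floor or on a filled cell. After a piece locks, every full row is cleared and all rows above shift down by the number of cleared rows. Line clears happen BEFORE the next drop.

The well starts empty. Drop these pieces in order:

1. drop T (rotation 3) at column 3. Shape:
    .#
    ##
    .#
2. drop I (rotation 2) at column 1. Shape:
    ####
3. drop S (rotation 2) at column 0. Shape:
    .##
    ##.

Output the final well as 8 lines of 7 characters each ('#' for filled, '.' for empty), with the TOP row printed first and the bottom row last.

Drop 1: T rot3 at col 3 lands with bottom-row=0; cleared 0 line(s) (total 0); column heights now [0 0 0 2 3 0 0], max=3
Drop 2: I rot2 at col 1 lands with bottom-row=3; cleared 0 line(s) (total 0); column heights now [0 4 4 4 4 0 0], max=4
Drop 3: S rot2 at col 0 lands with bottom-row=4; cleared 0 line(s) (total 0); column heights now [5 6 6 4 4 0 0], max=6

Answer: .......
.......
.##....
##.....
.####..
....#..
...##..
....#..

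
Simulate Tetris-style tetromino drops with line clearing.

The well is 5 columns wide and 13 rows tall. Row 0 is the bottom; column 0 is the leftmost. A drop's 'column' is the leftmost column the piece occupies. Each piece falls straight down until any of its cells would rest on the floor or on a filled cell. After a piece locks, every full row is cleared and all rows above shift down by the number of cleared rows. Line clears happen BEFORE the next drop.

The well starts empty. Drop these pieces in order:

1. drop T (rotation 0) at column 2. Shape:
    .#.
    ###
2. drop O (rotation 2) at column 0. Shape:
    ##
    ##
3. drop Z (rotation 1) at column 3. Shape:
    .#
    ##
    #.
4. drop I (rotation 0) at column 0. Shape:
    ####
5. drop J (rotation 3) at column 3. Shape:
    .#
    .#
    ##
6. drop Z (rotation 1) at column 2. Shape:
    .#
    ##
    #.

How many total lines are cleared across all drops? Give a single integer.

Answer: 2

Derivation:
Drop 1: T rot0 at col 2 lands with bottom-row=0; cleared 0 line(s) (total 0); column heights now [0 0 1 2 1], max=2
Drop 2: O rot2 at col 0 lands with bottom-row=0; cleared 1 line(s) (total 1); column heights now [1 1 0 1 0], max=1
Drop 3: Z rot1 at col 3 lands with bottom-row=1; cleared 0 line(s) (total 1); column heights now [1 1 0 3 4], max=4
Drop 4: I rot0 at col 0 lands with bottom-row=3; cleared 1 line(s) (total 2); column heights now [1 1 0 3 3], max=3
Drop 5: J rot3 at col 3 lands with bottom-row=3; cleared 0 line(s) (total 2); column heights now [1 1 0 4 6], max=6
Drop 6: Z rot1 at col 2 lands with bottom-row=3; cleared 0 line(s) (total 2); column heights now [1 1 5 6 6], max=6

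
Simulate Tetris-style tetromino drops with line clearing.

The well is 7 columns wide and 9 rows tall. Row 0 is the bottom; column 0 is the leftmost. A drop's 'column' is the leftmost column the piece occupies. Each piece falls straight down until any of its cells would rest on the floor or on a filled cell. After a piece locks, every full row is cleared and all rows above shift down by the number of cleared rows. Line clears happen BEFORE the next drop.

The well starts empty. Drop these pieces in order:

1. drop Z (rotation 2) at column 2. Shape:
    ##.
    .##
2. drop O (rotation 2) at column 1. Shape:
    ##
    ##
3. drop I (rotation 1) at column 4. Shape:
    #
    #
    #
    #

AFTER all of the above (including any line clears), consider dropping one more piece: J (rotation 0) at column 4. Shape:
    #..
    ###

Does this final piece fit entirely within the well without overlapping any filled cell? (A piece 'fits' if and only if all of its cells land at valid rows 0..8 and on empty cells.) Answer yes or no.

Answer: yes

Derivation:
Drop 1: Z rot2 at col 2 lands with bottom-row=0; cleared 0 line(s) (total 0); column heights now [0 0 2 2 1 0 0], max=2
Drop 2: O rot2 at col 1 lands with bottom-row=2; cleared 0 line(s) (total 0); column heights now [0 4 4 2 1 0 0], max=4
Drop 3: I rot1 at col 4 lands with bottom-row=1; cleared 0 line(s) (total 0); column heights now [0 4 4 2 5 0 0], max=5
Test piece J rot0 at col 4 (width 3): heights before test = [0 4 4 2 5 0 0]; fits = True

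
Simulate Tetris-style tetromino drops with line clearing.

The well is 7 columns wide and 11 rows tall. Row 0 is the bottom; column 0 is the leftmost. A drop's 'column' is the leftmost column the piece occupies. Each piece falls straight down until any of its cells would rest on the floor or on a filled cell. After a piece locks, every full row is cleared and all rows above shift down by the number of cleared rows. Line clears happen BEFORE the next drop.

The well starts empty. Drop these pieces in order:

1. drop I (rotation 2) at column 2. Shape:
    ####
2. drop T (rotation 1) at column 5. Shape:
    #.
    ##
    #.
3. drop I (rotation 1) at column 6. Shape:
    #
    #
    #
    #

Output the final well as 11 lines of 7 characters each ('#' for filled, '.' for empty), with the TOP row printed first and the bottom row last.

Drop 1: I rot2 at col 2 lands with bottom-row=0; cleared 0 line(s) (total 0); column heights now [0 0 1 1 1 1 0], max=1
Drop 2: T rot1 at col 5 lands with bottom-row=1; cleared 0 line(s) (total 0); column heights now [0 0 1 1 1 4 3], max=4
Drop 3: I rot1 at col 6 lands with bottom-row=3; cleared 0 line(s) (total 0); column heights now [0 0 1 1 1 4 7], max=7

Answer: .......
.......
.......
.......
......#
......#
......#
.....##
.....##
.....#.
..####.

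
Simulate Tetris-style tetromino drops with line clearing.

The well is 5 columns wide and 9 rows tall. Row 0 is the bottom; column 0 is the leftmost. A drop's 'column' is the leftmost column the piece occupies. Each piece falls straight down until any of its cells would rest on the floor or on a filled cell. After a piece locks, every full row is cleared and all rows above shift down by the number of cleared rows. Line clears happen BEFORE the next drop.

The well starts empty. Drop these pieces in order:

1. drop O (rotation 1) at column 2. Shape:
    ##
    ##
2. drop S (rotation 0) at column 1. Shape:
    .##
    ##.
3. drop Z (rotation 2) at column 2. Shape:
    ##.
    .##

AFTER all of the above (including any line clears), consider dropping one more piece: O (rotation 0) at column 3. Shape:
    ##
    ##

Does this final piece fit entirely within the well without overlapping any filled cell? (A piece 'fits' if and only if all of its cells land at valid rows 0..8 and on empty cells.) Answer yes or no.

Answer: yes

Derivation:
Drop 1: O rot1 at col 2 lands with bottom-row=0; cleared 0 line(s) (total 0); column heights now [0 0 2 2 0], max=2
Drop 2: S rot0 at col 1 lands with bottom-row=2; cleared 0 line(s) (total 0); column heights now [0 3 4 4 0], max=4
Drop 3: Z rot2 at col 2 lands with bottom-row=4; cleared 0 line(s) (total 0); column heights now [0 3 6 6 5], max=6
Test piece O rot0 at col 3 (width 2): heights before test = [0 3 6 6 5]; fits = True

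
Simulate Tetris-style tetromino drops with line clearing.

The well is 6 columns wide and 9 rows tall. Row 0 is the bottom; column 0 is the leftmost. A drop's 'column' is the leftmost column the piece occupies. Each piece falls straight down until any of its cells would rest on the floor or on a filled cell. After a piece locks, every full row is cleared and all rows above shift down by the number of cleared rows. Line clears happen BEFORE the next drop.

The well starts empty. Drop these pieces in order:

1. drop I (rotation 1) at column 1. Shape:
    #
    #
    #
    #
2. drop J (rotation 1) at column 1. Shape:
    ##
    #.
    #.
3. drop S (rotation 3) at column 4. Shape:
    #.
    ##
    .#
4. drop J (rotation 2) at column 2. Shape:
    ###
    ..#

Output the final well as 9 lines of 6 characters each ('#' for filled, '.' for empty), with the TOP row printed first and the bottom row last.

Answer: ......
..###.
.##.#.
.#....
.#....
.#....
.#..#.
.#..##
.#...#

Derivation:
Drop 1: I rot1 at col 1 lands with bottom-row=0; cleared 0 line(s) (total 0); column heights now [0 4 0 0 0 0], max=4
Drop 2: J rot1 at col 1 lands with bottom-row=4; cleared 0 line(s) (total 0); column heights now [0 7 7 0 0 0], max=7
Drop 3: S rot3 at col 4 lands with bottom-row=0; cleared 0 line(s) (total 0); column heights now [0 7 7 0 3 2], max=7
Drop 4: J rot2 at col 2 lands with bottom-row=6; cleared 0 line(s) (total 0); column heights now [0 7 8 8 8 2], max=8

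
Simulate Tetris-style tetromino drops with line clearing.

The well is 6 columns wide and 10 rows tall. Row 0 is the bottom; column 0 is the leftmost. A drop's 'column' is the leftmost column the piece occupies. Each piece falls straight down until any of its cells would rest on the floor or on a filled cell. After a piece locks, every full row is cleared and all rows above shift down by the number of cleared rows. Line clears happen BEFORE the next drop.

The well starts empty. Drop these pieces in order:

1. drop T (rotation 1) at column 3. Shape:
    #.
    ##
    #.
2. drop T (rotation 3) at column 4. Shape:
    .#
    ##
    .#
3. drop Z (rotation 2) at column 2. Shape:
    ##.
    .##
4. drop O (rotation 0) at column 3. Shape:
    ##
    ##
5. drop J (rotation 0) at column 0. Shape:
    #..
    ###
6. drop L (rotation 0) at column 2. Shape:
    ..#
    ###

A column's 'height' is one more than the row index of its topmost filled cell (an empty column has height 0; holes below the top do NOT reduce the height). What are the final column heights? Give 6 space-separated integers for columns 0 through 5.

Drop 1: T rot1 at col 3 lands with bottom-row=0; cleared 0 line(s) (total 0); column heights now [0 0 0 3 2 0], max=3
Drop 2: T rot3 at col 4 lands with bottom-row=1; cleared 0 line(s) (total 0); column heights now [0 0 0 3 3 4], max=4
Drop 3: Z rot2 at col 2 lands with bottom-row=3; cleared 0 line(s) (total 0); column heights now [0 0 5 5 4 4], max=5
Drop 4: O rot0 at col 3 lands with bottom-row=5; cleared 0 line(s) (total 0); column heights now [0 0 5 7 7 4], max=7
Drop 5: J rot0 at col 0 lands with bottom-row=5; cleared 0 line(s) (total 0); column heights now [7 6 6 7 7 4], max=7
Drop 6: L rot0 at col 2 lands with bottom-row=7; cleared 0 line(s) (total 0); column heights now [7 6 8 8 9 4], max=9

Answer: 7 6 8 8 9 4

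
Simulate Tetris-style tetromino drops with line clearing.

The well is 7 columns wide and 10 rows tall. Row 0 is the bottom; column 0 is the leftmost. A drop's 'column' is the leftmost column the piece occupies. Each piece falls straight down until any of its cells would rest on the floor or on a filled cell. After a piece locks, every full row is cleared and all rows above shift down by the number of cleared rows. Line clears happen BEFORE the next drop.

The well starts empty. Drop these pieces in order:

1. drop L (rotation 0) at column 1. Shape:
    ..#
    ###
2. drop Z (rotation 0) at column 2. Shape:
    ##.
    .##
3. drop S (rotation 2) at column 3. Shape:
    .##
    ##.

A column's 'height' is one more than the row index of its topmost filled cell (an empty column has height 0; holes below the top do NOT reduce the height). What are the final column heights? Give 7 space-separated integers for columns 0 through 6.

Drop 1: L rot0 at col 1 lands with bottom-row=0; cleared 0 line(s) (total 0); column heights now [0 1 1 2 0 0 0], max=2
Drop 2: Z rot0 at col 2 lands with bottom-row=2; cleared 0 line(s) (total 0); column heights now [0 1 4 4 3 0 0], max=4
Drop 3: S rot2 at col 3 lands with bottom-row=4; cleared 0 line(s) (total 0); column heights now [0 1 4 5 6 6 0], max=6

Answer: 0 1 4 5 6 6 0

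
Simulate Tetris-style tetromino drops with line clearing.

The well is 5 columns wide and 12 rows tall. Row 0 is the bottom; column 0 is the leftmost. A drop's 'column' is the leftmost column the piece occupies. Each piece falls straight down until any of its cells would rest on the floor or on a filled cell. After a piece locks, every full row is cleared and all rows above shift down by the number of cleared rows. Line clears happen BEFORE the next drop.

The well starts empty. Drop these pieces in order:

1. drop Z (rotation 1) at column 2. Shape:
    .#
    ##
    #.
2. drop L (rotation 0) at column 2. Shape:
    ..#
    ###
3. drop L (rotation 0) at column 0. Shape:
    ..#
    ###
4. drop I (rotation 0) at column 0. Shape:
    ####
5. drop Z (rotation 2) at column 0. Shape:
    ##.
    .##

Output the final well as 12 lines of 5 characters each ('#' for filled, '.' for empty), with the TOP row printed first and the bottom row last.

Answer: .....
.....
.....
##...
.##..
####.
..#..
###.#
..###
...#.
..##.
..#..

Derivation:
Drop 1: Z rot1 at col 2 lands with bottom-row=0; cleared 0 line(s) (total 0); column heights now [0 0 2 3 0], max=3
Drop 2: L rot0 at col 2 lands with bottom-row=3; cleared 0 line(s) (total 0); column heights now [0 0 4 4 5], max=5
Drop 3: L rot0 at col 0 lands with bottom-row=4; cleared 0 line(s) (total 0); column heights now [5 5 6 4 5], max=6
Drop 4: I rot0 at col 0 lands with bottom-row=6; cleared 0 line(s) (total 0); column heights now [7 7 7 7 5], max=7
Drop 5: Z rot2 at col 0 lands with bottom-row=7; cleared 0 line(s) (total 0); column heights now [9 9 8 7 5], max=9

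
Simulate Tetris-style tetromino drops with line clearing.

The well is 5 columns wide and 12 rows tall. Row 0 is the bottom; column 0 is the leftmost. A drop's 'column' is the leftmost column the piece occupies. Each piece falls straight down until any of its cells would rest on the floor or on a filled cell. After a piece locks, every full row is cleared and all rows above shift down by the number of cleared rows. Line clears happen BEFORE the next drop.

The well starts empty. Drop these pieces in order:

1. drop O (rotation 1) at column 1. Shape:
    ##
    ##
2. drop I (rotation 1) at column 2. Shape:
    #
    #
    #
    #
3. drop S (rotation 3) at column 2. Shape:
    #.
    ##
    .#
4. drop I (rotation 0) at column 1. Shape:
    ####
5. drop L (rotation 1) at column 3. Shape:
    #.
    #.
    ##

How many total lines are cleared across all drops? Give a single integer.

Answer: 0

Derivation:
Drop 1: O rot1 at col 1 lands with bottom-row=0; cleared 0 line(s) (total 0); column heights now [0 2 2 0 0], max=2
Drop 2: I rot1 at col 2 lands with bottom-row=2; cleared 0 line(s) (total 0); column heights now [0 2 6 0 0], max=6
Drop 3: S rot3 at col 2 lands with bottom-row=5; cleared 0 line(s) (total 0); column heights now [0 2 8 7 0], max=8
Drop 4: I rot0 at col 1 lands with bottom-row=8; cleared 0 line(s) (total 0); column heights now [0 9 9 9 9], max=9
Drop 5: L rot1 at col 3 lands with bottom-row=9; cleared 0 line(s) (total 0); column heights now [0 9 9 12 10], max=12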